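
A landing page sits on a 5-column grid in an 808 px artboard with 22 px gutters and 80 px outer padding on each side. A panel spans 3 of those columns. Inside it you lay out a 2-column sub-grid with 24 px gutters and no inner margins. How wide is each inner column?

Take off 160 px of margins, leaving 648 px.
5c + 4·22 = 648 → 5c = 560 → c = 112 px.
3-column span = 3·112 + 2·22 = 380 px.
2d + 1·24 = 380 → 2d = 356 → d = 178 px.

178 px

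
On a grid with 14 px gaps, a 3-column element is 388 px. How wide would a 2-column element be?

254 px

3 columns + 2 gaps: 3c + 2·14 = 388.
3c = 388 − 28 = 360, so c = 120 px.
2 columns plus 1 gap: 240 + 14 = 254 px.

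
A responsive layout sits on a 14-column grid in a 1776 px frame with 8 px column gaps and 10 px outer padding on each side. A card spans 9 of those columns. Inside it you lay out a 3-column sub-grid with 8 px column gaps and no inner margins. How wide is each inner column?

Subtract both margins: 1776 − 2·10 = 1756 px.
1756 − 13·8 = 1652; ÷14 gives c = 118 px.
9 columns plus 8 column gaps: 1062 + 64 = 1126 px.
3d + 2·8 = 1126 → 3d = 1110 → d = 370 px.

370 px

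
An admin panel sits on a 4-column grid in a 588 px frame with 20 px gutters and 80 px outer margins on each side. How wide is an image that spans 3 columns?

Inside the margins: 588 − 160 = 428 px.
4c + 3·20 = 428 → 4c = 368 → c = 92 px.
3 columns plus 2 gutters: 276 + 40 = 316 px.

316 px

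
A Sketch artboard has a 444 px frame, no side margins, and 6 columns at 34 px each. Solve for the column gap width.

Columns use 204 px, leaving 240 px across 5 column gaps = 48 px each.

48 px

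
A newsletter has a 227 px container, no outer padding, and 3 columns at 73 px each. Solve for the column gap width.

3·73 + 2g = 227 → 2g = 8 → g = 4 px.

4 px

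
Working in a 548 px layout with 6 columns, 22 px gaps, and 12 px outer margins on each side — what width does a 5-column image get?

Inside the margins: 548 − 24 = 524 px.
6c + 5·22 = 524 → 6c = 414 → c = 69 px.
5-column span = 5·69 + 4·22 = 433 px.

433 px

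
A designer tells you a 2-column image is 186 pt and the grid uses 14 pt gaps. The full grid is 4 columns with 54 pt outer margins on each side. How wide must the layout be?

494 pt

Subtracting 1 gap of 14 leaves 172 for 2 columns, so c = 86 pt.
Layout = 2·54 + 4·86 + 3·14 = 108 + 344 + 42 = 494 pt.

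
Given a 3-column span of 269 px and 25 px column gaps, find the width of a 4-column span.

367 px

269 − 2·25 = 219; ÷3 gives c = 73 px.
4-column span = 4·73 + 3·25 = 367 px.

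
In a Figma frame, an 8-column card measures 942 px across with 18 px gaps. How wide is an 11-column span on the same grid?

8c + 7·18 = 942 → 8c = 816 → c = 102 px.
Span of 11: 11·102 + 10·18 = 1122 + 180 = 1302 px.

1302 px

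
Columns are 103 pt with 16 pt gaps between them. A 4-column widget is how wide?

460 pt

4 columns plus 3 gaps: 412 + 48 = 460 pt.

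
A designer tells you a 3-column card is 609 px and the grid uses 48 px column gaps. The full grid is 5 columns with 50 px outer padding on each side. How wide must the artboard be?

1147 px

Subtracting 2 column gaps of 48 leaves 513 for 3 columns, so c = 171 px.
Adding margins, columns and gutters: 100 + 855 + 192 = 1147 px.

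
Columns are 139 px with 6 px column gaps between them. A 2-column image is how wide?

284 px

Span of 2: 2·139 + 1·6 = 278 + 6 = 284 px.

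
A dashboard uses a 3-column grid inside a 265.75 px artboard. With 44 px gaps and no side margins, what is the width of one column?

3 columns + 2 gaps: 3c + 2·44 = 265.75.
3c = 265.75 − 88 = 177.75, so c = 59.25 px.

59.25 px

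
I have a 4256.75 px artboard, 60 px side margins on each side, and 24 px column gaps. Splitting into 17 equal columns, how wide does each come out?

220.75 px

Inside the margins: 4256.75 − 120 = 4136.75 px.
17 columns + 16 column gaps: 17c + 16·24 = 4136.75.
17c = 4136.75 − 384 = 3752.75, so c = 220.75 px.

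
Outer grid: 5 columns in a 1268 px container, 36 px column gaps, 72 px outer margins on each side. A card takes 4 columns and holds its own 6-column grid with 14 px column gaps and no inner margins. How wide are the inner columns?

137 px

Outer content = 1268 − 2·72 = 1124 px.
5 columns + 4 column gaps: 5c + 4·36 = 1124.
5c = 1124 − 144 = 980, so c = 196 px.
4 columns plus 3 column gaps: 784 + 108 = 892 px.
Subtracting 5 column gaps of 14 leaves 822 for 6 columns, so d = 137 px.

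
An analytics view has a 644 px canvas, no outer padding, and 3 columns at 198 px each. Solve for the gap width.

25 px

3 columns take 3·198 = 594 px; remaining 50 splits into 2 gaps.
g = 50 / 2 = 25 px.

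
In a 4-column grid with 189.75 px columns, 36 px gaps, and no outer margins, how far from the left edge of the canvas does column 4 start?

677.25 px

No margin, so column 4 starts at 3·(column + gutter) = 3·225.75 = 677.25 px.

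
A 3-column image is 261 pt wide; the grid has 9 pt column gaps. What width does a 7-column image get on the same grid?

621 pt

3c + 2·9 = 261 → 3c = 243 → c = 81 pt.
Span of 7: 7·81 + 6·9 = 567 + 54 = 621 pt.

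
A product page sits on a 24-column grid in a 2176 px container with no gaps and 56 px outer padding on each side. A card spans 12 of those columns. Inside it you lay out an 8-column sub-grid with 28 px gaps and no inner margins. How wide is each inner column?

104.5 px

Subtract both margins: 2176 − 2·56 = 2064 px.
2064 / 24 = 86 px per column.
With no gaps, 12 columns span 12·86 = 1032 px.
8d + 7·28 = 1032 → 8d = 836 → d = 104.5 px.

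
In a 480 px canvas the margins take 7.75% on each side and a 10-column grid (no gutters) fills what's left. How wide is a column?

40.56 px

480 × (1 − 2·7.75%) = 480 × 84.5% = 405.6 px for the columns.
405.6 / 10 = 40.56 px per column.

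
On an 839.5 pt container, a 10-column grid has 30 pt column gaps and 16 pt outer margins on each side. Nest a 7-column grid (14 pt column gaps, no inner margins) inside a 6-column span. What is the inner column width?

Subtract both margins: 839.5 − 2·16 = 807.5 pt.
10c + 9·30 = 807.5 → 10c = 537.5 → c = 53.75 pt.
Span of 6: 6·53.75 + 5·30 = 322.5 + 150 = 472.5 pt.
Subtracting 6 column gaps of 14 leaves 388.5 for 7 columns, so d = 55.5 pt.

55.5 pt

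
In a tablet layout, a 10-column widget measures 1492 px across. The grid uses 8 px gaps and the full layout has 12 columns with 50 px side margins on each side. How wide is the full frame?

Subtracting 9 gaps of 8 leaves 1420 for 10 columns, so c = 142 px.
Frame = 2·50 + 12·142 + 11·8 = 100 + 1704 + 88 = 1892 px.

1892 px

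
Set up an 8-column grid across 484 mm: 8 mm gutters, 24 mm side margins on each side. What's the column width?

Subtract both margins: 484 − 2·24 = 436 mm.
436 − 7·8 = 380; ÷8 gives c = 47.5 mm.

47.5 mm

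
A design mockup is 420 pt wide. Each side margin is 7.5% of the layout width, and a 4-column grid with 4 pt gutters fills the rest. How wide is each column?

420 × (1 − 2·7.5%) = 420 × 85% = 357 pt for the columns.
4c + 3·4 = 357 → 4c = 345 → c = 86.25 pt.

86.25 pt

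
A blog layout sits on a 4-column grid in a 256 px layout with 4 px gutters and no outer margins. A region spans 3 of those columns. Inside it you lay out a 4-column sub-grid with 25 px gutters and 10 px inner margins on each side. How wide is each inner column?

24 px

256 − 3·4 = 244; ÷4 gives c = 61 px.
3 columns plus 2 gutters: 183 + 8 = 191 px.
Inner content = 191 − 2·10 = 171 px.
4d + 3·25 = 171 → 4d = 96 → d = 24 px.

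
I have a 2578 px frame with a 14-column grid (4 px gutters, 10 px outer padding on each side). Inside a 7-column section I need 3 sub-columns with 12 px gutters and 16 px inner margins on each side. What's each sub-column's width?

Take off 20 px of margins, leaving 2558 px.
14c + 13·4 = 2558 → 14c = 2506 → c = 179 px.
7 columns plus 6 gutters: 1253 + 24 = 1277 px.
Inner content = 1277 − 2·16 = 1245 px.
1245 − 2·12 = 1221; ÷3 gives d = 407 px.

407 px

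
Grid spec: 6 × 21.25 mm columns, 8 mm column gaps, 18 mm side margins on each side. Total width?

203.5 mm

Container = 2·18 + 6·21.25 + 5·8 = 36 + 127.5 + 40 = 203.5 mm.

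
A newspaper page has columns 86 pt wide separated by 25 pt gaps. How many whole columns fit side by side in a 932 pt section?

8 columns

k columns need k·86 + (k−1)·25 = k·111 − 25.
k·111 − 25 ≤ 932 → k ≤ 957 / 111 ≈ 8.62, so k = 8.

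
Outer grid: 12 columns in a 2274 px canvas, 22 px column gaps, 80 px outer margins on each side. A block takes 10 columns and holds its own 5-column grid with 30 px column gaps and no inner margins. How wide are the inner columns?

327.6 px

Take off 160 px of margins, leaving 2114 px.
12 columns + 11 column gaps: 12c + 11·22 = 2114.
12c = 2114 − 242 = 1872, so c = 156 px.
Span of 10: 10·156 + 9·22 = 1560 + 198 = 1758 px.
1758 − 4·30 = 1638; ÷5 gives d = 327.6 px.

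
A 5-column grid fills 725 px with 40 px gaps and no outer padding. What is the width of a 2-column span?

266 px

5c + 4·40 = 725 → 5c = 565 → c = 113 px.
2-column span = 2·113 + 1·40 = 266 px.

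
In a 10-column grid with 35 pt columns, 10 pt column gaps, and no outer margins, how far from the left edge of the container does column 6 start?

225 pt

Each column+gutter stride is 45 pt; with no margin, 5 of them is 225 pt.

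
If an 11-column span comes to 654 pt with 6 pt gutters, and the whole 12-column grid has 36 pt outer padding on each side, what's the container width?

11 columns + 10 gutters: 11c + 10·6 = 654.
11c = 654 − 60 = 594, so c = 54 pt.
Container = 2·36 + 12·54 + 11·6 = 72 + 648 + 66 = 786 pt.

786 pt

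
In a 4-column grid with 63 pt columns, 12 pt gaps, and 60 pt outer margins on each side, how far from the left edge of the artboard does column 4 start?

Before column 4: the margin + 3 columns + 3 gaps.
Offset = 60 + 3·(63 + 12) = 60 + 225 = 285 pt.

285 pt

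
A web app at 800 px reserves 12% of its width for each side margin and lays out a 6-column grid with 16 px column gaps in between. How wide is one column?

800 × (1 − 2·12%) = 800 × 76% = 608 px for the columns.
608 − 5·16 = 528; ÷6 gives c = 88 px.

88 px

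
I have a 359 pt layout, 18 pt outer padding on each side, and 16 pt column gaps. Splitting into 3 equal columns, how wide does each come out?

97 pt

Content width = 359 − 2·18 = 323 pt.
3c + 2·16 = 323 → 3c = 291 → c = 97 pt.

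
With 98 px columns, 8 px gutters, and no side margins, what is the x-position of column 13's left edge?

No margin, so column 13 starts at 12·(column + gutter) = 12·106 = 1272 px.

1272 px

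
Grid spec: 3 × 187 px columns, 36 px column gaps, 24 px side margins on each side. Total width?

681 px

Total width: 2·24 + 3·187 + 2·36 = 681 px.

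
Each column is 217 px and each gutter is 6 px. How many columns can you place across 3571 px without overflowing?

16 columns

16 columns: 16·217 + 15·6 = 3562 px ≤ 3571.
17 columns: 3785 px > 3571. So 16.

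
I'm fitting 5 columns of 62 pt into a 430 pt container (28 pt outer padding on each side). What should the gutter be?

16 pt

Inside the margins: 430 − 56 = 374 pt.
Columns use 310 pt, leaving 64 pt across 4 gutters = 16 pt each.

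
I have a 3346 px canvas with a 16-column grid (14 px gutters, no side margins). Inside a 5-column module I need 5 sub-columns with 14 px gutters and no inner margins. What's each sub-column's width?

196 px

16 columns + 15 gutters: 16c + 15·14 = 3346.
16c = 3346 − 210 = 3136, so c = 196 px.
Span of 5: 5·196 + 4·14 = 980 + 56 = 1036 px.
Subtracting 4 gutters of 14 leaves 980 for 5 columns, so d = 196 px.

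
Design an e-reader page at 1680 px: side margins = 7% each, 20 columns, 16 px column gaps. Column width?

Margins: 7% × 1680 = 117.6 px each, so content = 1680 − 235.2 = 1444.8 px.
1444.8 − 19·16 = 1140.8; ÷20 gives c = 57.04 px.

57.04 px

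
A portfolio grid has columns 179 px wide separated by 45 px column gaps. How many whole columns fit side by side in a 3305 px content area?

k columns need k·179 + (k−1)·45 = k·224 − 45.
k·224 − 45 ≤ 3305 → k ≤ 3350 / 224 ≈ 14.96, so k = 14.

14 columns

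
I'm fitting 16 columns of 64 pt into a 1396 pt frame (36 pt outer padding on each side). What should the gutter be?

Inside the margins: 1396 − 72 = 1324 pt.
16 columns take 16·64 = 1024 pt; remaining 300 splits into 15 gutters.
g = 300 / 15 = 20 pt.

20 pt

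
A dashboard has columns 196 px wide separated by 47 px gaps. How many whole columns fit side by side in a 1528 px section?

6 columns: 6·196 + 5·47 = 1411 px ≤ 1528.
7 columns: 1654 px > 1528. So 6.

6 columns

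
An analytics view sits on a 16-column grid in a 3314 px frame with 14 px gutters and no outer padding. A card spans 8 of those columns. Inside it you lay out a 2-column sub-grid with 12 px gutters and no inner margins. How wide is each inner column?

Subtracting 15 gutters of 14 leaves 3104 for 16 columns, so c = 194 px.
Span of 8: 8·194 + 7·14 = 1552 + 98 = 1650 px.
Subtracting 1 gutter of 12 leaves 1638 for 2 columns, so d = 819 px.

819 px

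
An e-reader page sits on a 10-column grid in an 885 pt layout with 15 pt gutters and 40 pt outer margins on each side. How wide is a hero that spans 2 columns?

Inside the margins: 885 − 80 = 805 pt.
10c + 9·15 = 805 → 10c = 670 → c = 67 pt.
2 columns plus 1 gutter: 134 + 15 = 149 pt.

149 pt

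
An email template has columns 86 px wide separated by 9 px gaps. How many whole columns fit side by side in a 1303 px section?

13 columns

13 columns: 13·86 + 12·9 = 1226 px ≤ 1303.
14 columns: 1321 px > 1303. So 13.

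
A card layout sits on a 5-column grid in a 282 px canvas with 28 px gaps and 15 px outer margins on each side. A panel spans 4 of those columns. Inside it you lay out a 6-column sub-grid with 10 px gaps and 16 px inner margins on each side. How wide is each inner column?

Take off 30 px of margins, leaving 252 px.
252 − 4·28 = 140; ÷5 gives c = 28 px.
Span of 4: 4·28 + 3·28 = 112 + 84 = 196 px.
Inner content = 196 − 2·16 = 164 px.
6 columns + 5 gaps: 6d + 5·10 = 164.
6d = 164 − 50 = 114, so d = 19 px.

19 px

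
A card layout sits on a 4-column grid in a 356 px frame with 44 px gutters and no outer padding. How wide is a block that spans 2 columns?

4c + 3·44 = 356 → 4c = 224 → c = 56 px.
Span of 2: 2·56 + 1·44 = 112 + 44 = 156 px.

156 px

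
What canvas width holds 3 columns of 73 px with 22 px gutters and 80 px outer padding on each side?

423 px

Total width: 2·80 + 3·73 + 2·22 = 423 px.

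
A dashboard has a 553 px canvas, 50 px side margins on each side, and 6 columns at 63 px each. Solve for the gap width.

Take off 100 px of margins, leaving 453 px.
6 columns take 6·63 = 378 px; remaining 75 splits into 5 gaps.
g = 75 / 5 = 15 px.

15 px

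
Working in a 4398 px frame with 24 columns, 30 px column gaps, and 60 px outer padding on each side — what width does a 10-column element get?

Subtract both margins: 4398 − 2·60 = 4278 px.
4278 − 23·30 = 3588; ÷24 gives c = 149.5 px.
Span of 10: 10·149.5 + 9·30 = 1495 + 270 = 1765 px.

1765 px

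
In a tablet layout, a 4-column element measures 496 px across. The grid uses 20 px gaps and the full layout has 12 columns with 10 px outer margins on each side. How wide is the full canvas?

4 columns + 3 gaps: 4c + 3·20 = 496.
4c = 496 − 60 = 436, so c = 109 px.
Total width: 2·10 + 12·109 + 11·20 = 1548 px.

1548 px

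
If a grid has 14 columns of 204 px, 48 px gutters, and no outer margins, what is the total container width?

Container = 14·204 + 13·48 = 2856 + 624 = 3480 px.

3480 px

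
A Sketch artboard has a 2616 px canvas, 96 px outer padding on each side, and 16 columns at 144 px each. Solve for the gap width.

Take off 192 px of margins, leaving 2424 px.
Columns use 2304 px, leaving 120 px across 15 gaps = 8 px each.

8 px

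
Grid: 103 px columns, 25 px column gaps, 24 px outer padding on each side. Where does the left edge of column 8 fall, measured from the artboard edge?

Each column+gutter stride is 128 px; 7 of them past the 24 px margin is 24 + 896 = 920 px.

920 px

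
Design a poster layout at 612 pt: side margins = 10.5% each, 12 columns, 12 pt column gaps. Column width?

29.29 pt

Margins: 10.5% × 612 = 64.26 pt each, so content = 612 − 128.52 = 483.48 pt.
483.48 − 11·12 = 351.48; ÷12 gives c = 29.29 pt.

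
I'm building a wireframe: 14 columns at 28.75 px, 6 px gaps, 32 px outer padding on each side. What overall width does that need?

544.5 px

Layout = 2·32 + 14·28.75 + 13·6 = 64 + 402.5 + 78 = 544.5 px.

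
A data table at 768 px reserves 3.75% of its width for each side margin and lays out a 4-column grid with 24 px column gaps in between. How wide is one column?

768 × (1 − 2·3.75%) = 768 × 92.5% = 710.4 px for the columns.
710.4 − 3·24 = 638.4; ÷4 gives c = 159.6 px.

159.6 px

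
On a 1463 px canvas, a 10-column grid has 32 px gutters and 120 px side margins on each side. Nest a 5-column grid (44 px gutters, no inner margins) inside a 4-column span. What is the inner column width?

58.8 px

Subtract both margins: 1463 − 2·120 = 1223 px.
10c + 9·32 = 1223 → 10c = 935 → c = 93.5 px.
4-column span = 4·93.5 + 3·32 = 470 px.
5d + 4·44 = 470 → 5d = 294 → d = 58.8 px.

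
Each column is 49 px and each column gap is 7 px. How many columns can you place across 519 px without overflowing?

9 columns

Each extra column adds 49 + 7 = 56 px.
(519 + 7) / 56 = 9.39, so 9 columns fit.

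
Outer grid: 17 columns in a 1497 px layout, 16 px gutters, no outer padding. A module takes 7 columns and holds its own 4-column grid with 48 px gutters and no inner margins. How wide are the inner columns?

115.75 px

17c + 16·16 = 1497 → 17c = 1241 → c = 73 px.
Span of 7: 7·73 + 6·16 = 511 + 96 = 607 px.
607 − 3·48 = 463; ÷4 gives d = 115.75 px.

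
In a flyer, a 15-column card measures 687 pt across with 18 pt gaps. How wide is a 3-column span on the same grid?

Subtracting 14 gaps of 18 leaves 435 for 15 columns, so c = 29 pt.
3-column span = 3·29 + 2·18 = 123 pt.

123 pt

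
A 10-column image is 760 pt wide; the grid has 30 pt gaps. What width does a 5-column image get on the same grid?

10c + 9·30 = 760 → 10c = 490 → c = 49 pt.
5-column span = 5·49 + 4·30 = 365 pt.

365 pt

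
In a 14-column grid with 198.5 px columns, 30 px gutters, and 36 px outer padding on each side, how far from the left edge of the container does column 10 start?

2092.5 px

Each column+gutter stride is 228.5 px; 9 of them past the 36 px margin is 36 + 2056.5 = 2092.5 px.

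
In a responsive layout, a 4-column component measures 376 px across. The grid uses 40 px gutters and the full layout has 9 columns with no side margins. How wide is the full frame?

896 px

Subtracting 3 gutters of 40 leaves 256 for 4 columns, so c = 64 px.
Summing: 576 + 320 = 896 px.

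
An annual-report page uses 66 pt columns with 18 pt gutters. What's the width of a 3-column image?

3-column span = 3·66 + 2·18 = 234 pt.

234 pt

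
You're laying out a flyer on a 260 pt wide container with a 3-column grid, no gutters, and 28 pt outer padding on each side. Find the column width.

Inside the margins: 260 − 56 = 204 pt.
With no gutters, each column is 204/3 = 68 pt.

68 pt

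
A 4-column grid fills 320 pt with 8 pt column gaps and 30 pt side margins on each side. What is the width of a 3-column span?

Inside the margins: 320 − 60 = 260 pt.
Subtracting 3 column gaps of 8 leaves 236 for 4 columns, so c = 59 pt.
3-column span = 3·59 + 2·8 = 193 pt.

193 pt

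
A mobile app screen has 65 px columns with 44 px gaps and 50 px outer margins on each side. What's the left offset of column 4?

Column 4 starts at margin + 3·(column + gutter) = 50 + 3·109 = 377 px.

377 px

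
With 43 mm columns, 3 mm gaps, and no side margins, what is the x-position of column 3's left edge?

Before column 3: 2 columns + 2 gaps.
Offset = 2·(43 + 3) = 2·46 = 92 mm.

92 mm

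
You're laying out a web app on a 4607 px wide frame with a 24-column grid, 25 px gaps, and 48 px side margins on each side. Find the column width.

Inside the margins: 4607 − 96 = 4511 px.
24 columns + 23 gaps: 24c + 23·25 = 4511.
24c = 4511 − 575 = 3936, so c = 164 px.

164 px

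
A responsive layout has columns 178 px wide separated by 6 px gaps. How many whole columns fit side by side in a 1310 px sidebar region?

k columns need k·178 + (k−1)·6 = k·184 − 6.
k·184 − 6 ≤ 1310 → k ≤ 1316 / 184 ≈ 7.15, so k = 7.

7 columns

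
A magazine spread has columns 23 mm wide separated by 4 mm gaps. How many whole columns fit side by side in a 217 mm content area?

8 columns

k columns need k·23 + (k−1)·4 = k·27 − 4.
k·27 − 4 ≤ 217 → k ≤ 221 / 27 ≈ 8.19, so k = 8.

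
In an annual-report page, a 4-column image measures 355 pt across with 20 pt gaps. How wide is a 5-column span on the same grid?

Subtracting 3 gaps of 20 leaves 295 for 4 columns, so c = 73.75 pt.
Span of 5: 5·73.75 + 4·20 = 368.75 + 80 = 448.75 pt.

448.75 pt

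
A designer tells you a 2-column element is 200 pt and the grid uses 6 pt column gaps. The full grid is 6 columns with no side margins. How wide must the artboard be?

2c + 1·6 = 200 → 2c = 194 → c = 97 pt.
Artboard = 6·97 + 5·6 = 582 + 30 = 612 pt.

612 pt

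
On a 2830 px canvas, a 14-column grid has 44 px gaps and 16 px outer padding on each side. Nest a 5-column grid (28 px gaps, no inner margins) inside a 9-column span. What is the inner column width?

Outer content = 2830 − 2·16 = 2798 px.
14 columns + 13 gaps: 14c + 13·44 = 2798.
14c = 2798 − 572 = 2226, so c = 159 px.
9 columns plus 8 gaps: 1431 + 352 = 1783 px.
Subtracting 4 gaps of 28 leaves 1671 for 5 columns, so d = 334.2 px.

334.2 px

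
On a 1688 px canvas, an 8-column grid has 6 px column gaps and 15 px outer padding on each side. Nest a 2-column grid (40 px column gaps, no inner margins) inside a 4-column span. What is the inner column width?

Subtract both margins: 1688 − 2·15 = 1658 px.
Subtracting 7 column gaps of 6 leaves 1616 for 8 columns, so c = 202 px.
4 columns plus 3 column gaps: 808 + 18 = 826 px.
2d + 1·40 = 826 → 2d = 786 → d = 393 px.

393 px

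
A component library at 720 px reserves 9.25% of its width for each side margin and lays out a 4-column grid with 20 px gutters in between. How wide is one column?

131.7 px

720 × (1 − 2·9.25%) = 720 × 81.5% = 586.8 px for the columns.
4c + 3·20 = 586.8 → 4c = 526.8 → c = 131.7 px.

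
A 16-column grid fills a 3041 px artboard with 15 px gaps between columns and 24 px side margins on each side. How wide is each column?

Content width = 3041 − 2·24 = 2993 px.
Subtracting 15 gaps of 15 leaves 2768 for 16 columns, so c = 173 px.

173 px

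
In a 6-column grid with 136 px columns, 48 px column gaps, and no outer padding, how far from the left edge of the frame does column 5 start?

736 px

Before column 5: 4 columns + 4 column gaps.
Offset = 4·(136 + 48) = 4·184 = 736 px.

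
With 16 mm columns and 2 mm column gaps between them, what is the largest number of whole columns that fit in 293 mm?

k columns need k·16 + (k−1)·2 = k·18 − 2.
k·18 − 2 ≤ 293 → k ≤ 295 / 18 ≈ 16.39, so k = 16.

16 columns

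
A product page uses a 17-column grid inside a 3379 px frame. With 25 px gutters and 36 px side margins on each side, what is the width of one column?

Take off 72 px of margins, leaving 3307 px.
3307 − 16·25 = 2907; ÷17 gives c = 171 px.

171 px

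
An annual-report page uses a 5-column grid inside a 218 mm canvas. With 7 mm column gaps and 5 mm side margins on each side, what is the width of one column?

Inside the margins: 218 − 10 = 208 mm.
Subtracting 4 column gaps of 7 leaves 180 for 5 columns, so c = 36 mm.

36 mm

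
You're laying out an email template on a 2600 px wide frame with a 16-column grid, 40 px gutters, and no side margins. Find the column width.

Subtracting 15 gutters of 40 leaves 2000 for 16 columns, so c = 125 px.

125 px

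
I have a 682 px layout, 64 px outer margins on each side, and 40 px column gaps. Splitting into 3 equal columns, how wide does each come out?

Take off 128 px of margins, leaving 554 px.
3c + 2·40 = 554 → 3c = 474 → c = 158 px.

158 px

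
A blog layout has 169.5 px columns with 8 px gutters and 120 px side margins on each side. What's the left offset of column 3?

Before column 3: the margin + 2 columns + 2 gutters.
Offset = 120 + 2·(169.5 + 8) = 120 + 355 = 475 px.

475 px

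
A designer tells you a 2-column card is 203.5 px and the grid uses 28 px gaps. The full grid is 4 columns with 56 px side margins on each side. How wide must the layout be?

2c + 1·28 = 203.5 → 2c = 175.5 → c = 87.75 px.
Layout = 2·56 + 4·87.75 + 3·28 = 112 + 351 + 84 = 547 px.

547 px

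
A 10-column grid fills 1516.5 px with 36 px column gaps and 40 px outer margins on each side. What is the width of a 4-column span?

553 px

Inside the margins: 1516.5 − 80 = 1436.5 px.
1436.5 − 9·36 = 1112.5; ÷10 gives c = 111.25 px.
Span of 4: 4·111.25 + 3·36 = 445 + 108 = 553 px.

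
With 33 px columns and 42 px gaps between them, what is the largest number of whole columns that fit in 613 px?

Each extra column adds 33 + 42 = 75 px.
(613 + 42) / 75 = 8.73, so 8 columns fit.

8 columns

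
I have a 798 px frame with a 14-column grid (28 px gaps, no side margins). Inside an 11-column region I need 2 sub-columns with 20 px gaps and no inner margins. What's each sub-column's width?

14c + 13·28 = 798 → 14c = 434 → c = 31 px.
11 columns plus 10 gaps: 341 + 280 = 621 px.
Subtracting 1 gap of 20 leaves 601 for 2 columns, so d = 300.5 px.

300.5 px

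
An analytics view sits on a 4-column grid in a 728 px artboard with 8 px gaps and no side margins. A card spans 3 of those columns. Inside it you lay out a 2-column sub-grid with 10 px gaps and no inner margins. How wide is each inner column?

4c + 3·8 = 728 → 4c = 704 → c = 176 px.
3-column span = 3·176 + 2·8 = 544 px.
Subtracting 1 gap of 10 leaves 534 for 2 columns, so d = 267 px.

267 px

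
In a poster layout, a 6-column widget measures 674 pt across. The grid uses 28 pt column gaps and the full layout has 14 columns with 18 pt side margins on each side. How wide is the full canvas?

1646 pt

6c + 5·28 = 674 → 6c = 534 → c = 89 pt.
Total width: 2·18 + 14·89 + 13·28 = 1646 pt.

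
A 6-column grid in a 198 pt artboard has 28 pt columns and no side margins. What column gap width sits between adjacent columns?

6·28 + 5g = 198 → 5g = 30 → g = 6 pt.

6 pt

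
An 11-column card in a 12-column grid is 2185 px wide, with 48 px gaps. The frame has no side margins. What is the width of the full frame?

11 columns + 10 gaps: 11c + 10·48 = 2185.
11c = 2185 − 480 = 1705, so c = 155 px.
Total width: 12·155 + 11·48 = 2388 px.

2388 px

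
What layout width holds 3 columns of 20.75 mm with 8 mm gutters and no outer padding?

78.25 mm

Layout = 3·20.75 + 2·8 = 62.25 + 16 = 78.25 mm.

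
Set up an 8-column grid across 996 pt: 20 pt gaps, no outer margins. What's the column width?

107 pt

Subtracting 7 gaps of 20 leaves 856 for 8 columns, so c = 107 pt.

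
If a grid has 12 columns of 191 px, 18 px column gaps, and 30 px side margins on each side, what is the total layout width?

2550 px

Layout = 2·30 + 12·191 + 11·18 = 60 + 2292 + 198 = 2550 px.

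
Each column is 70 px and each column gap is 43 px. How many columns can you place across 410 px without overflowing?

Each extra column adds 70 + 43 = 113 px.
(410 + 43) / 113 = 4.01, so 4 columns fit.

4 columns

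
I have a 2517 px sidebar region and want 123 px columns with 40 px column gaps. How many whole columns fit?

k columns need k·123 + (k−1)·40 = k·163 − 40.
k·163 − 40 ≤ 2517 → k ≤ 2557 / 163 ≈ 15.69, so k = 15.

15 columns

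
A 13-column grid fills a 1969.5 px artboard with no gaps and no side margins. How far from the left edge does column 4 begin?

With no gaps, each column is 1969.5/13 = 151.5 px.
Each column+gutter stride is 151.5 px; with no margin, 3 of them is 454.5 px.

454.5 px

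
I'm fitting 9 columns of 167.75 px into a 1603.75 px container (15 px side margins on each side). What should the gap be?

Content width = 1603.75 − 2·15 = 1573.75 px.
9 columns take 9·167.75 = 1509.75 px; remaining 64 splits into 8 gaps.
g = 64 / 8 = 8 px.

8 px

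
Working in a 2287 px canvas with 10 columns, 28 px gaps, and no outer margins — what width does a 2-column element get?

435 px

2287 − 9·28 = 2035; ÷10 gives c = 203.5 px.
Span of 2: 2·203.5 + 1·28 = 407 + 28 = 435 px.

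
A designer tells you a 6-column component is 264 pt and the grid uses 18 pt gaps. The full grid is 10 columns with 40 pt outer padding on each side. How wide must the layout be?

532 pt

6c + 5·18 = 264 → 6c = 174 → c = 29 pt.
Layout = 2·40 + 10·29 + 9·18 = 80 + 290 + 162 = 532 pt.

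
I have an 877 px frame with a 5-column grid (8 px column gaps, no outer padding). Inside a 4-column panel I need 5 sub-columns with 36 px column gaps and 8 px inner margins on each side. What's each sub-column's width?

877 − 4·8 = 845; ÷5 gives c = 169 px.
Span of 4: 4·169 + 3·8 = 676 + 24 = 700 px.
Inner content = 700 − 2·8 = 684 px.
5 columns + 4 column gaps: 5d + 4·36 = 684.
5d = 684 − 144 = 540, so d = 108 px.

108 px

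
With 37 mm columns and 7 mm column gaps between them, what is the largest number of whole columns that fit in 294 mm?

k columns need k·37 + (k−1)·7 = k·44 − 7.
k·44 − 7 ≤ 294 → k ≤ 301 / 44 ≈ 6.84, so k = 6.

6 columns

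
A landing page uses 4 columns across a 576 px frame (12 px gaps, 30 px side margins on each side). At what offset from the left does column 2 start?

Subtract both margins: 576 − 2·30 = 516 px.
516 − 3·12 = 480; ÷4 gives c = 120 px.
Column 2 starts at margin + 1·(column + gutter) = 30 + 1·132 = 162 px.

162 px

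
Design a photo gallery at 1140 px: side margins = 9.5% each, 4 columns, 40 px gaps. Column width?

200.85 px

Margins: 9.5% × 1140 = 108.3 px each, so content = 1140 − 216.6 = 923.4 px.
Subtracting 3 gaps of 40 leaves 803.4 for 4 columns, so c = 200.85 px.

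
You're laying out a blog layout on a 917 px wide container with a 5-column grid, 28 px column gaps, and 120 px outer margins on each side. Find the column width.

Take off 240 px of margins, leaving 677 px.
5c + 4·28 = 677 → 5c = 565 → c = 113 px.

113 px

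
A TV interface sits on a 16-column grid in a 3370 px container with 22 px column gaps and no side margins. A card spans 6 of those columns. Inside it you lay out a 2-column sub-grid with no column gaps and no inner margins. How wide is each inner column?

625 px

16c + 15·22 = 3370 → 16c = 3040 → c = 190 px.
Span of 6: 6·190 + 5·22 = 1140 + 110 = 1250 px.
With no column gaps, each column is 1250/2 = 625 px.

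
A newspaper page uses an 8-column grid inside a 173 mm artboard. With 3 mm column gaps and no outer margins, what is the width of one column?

Subtracting 7 column gaps of 3 leaves 152 for 8 columns, so c = 19 mm.

19 mm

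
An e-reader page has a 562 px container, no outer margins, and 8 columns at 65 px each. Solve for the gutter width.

6 px

8 columns take 8·65 = 520 px; remaining 42 splits into 7 gutters.
g = 42 / 7 = 6 px.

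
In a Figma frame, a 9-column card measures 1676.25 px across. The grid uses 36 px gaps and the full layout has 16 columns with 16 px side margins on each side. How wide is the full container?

1676.25 − 8·36 = 1388.25; ÷9 gives c = 154.25 px.
Total width: 2·16 + 16·154.25 + 15·36 = 3040 px.

3040 px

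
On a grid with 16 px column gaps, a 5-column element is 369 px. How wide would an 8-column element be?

Subtracting 4 column gaps of 16 leaves 305 for 5 columns, so c = 61 px.
8 columns plus 7 column gaps: 488 + 112 = 600 px.

600 px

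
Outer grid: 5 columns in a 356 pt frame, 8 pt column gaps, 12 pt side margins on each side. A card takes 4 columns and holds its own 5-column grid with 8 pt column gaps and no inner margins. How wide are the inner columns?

Outer content = 356 − 2·12 = 332 pt.
Subtracting 4 column gaps of 8 leaves 300 for 5 columns, so c = 60 pt.
4-column span = 4·60 + 3·8 = 264 pt.
5d + 4·8 = 264 → 5d = 232 → d = 46.4 pt.

46.4 pt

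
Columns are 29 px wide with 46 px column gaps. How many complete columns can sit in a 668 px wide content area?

9 columns

Each extra column adds 29 + 46 = 75 px.
(668 + 46) / 75 = 9.52, so 9 columns fit.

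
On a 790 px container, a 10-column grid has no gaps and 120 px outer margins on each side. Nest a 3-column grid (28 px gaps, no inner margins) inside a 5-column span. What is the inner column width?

73 px

Subtract both margins: 790 − 2·120 = 550 px.
With no gaps, each column is 550/10 = 55 px.
5-column span = 5·55 = 275 px.
275 − 2·28 = 219; ÷3 gives d = 73 px.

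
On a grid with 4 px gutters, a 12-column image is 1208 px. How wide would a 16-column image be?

Subtracting 11 gutters of 4 leaves 1164 for 12 columns, so c = 97 px.
16 columns plus 15 gutters: 1552 + 60 = 1612 px.

1612 px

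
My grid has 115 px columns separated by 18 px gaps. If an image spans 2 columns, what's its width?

248 px

Span of 2: 2·115 + 1·18 = 230 + 18 = 248 px.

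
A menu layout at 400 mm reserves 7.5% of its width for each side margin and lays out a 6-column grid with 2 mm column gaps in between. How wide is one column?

55 mm

400 × (1 − 2·7.5%) = 400 × 85% = 340 mm for the columns.
6 columns + 5 column gaps: 6c + 5·2 = 340.
6c = 340 − 10 = 330, so c = 55 mm.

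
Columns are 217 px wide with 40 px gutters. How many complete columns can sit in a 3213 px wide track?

12 columns: 12·217 + 11·40 = 3044 px ≤ 3213.
13 columns: 3301 px > 3213. So 12.

12 columns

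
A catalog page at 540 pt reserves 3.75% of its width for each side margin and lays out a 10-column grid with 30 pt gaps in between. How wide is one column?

Margins: 3.75% × 540 = 20.25 pt each, so content = 540 − 40.5 = 499.5 pt.
10c + 9·30 = 499.5 → 10c = 229.5 → c = 22.95 pt.

22.95 pt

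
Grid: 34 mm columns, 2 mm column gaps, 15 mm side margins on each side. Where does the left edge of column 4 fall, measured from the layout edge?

123 mm

Column 4 starts at margin + 3·(column + gutter) = 15 + 3·36 = 123 mm.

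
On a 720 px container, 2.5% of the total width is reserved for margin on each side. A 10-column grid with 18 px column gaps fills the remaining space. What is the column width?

52.2 px

Each margin = 2.5% of 720 = 18 px; content = 720 − 2·18 = 684 px.
Subtracting 9 column gaps of 18 leaves 522 for 10 columns, so c = 52.2 px.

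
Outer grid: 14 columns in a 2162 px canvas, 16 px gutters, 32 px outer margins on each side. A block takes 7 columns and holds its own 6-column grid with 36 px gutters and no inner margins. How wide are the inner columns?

143.5 px

Outer content = 2162 − 2·32 = 2098 px.
2098 − 13·16 = 1890; ÷14 gives c = 135 px.
7 columns plus 6 gutters: 945 + 96 = 1041 px.
Subtracting 5 gutters of 36 leaves 861 for 6 columns, so d = 143.5 px.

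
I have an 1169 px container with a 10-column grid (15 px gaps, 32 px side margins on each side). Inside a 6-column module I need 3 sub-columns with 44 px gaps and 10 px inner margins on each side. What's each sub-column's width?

183 px

Outer content = 1169 − 2·32 = 1105 px.
10c + 9·15 = 1105 → 10c = 970 → c = 97 px.
6-column span = 6·97 + 5·15 = 657 px.
Inner content = 657 − 2·10 = 637 px.
3 columns + 2 gaps: 3d + 2·44 = 637.
3d = 637 − 88 = 549, so d = 183 px.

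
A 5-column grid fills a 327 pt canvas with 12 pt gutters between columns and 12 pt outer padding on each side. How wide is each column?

51 pt

Subtract both margins: 327 − 2·12 = 303 pt.
Subtracting 4 gutters of 12 leaves 255 for 5 columns, so c = 51 pt.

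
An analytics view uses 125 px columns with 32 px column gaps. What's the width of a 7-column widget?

Span of 7: 7·125 + 6·32 = 875 + 192 = 1067 px.

1067 px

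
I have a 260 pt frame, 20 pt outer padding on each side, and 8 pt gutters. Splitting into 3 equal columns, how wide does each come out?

Subtract both margins: 260 − 2·20 = 220 pt.
220 − 2·8 = 204; ÷3 gives c = 68 pt.

68 pt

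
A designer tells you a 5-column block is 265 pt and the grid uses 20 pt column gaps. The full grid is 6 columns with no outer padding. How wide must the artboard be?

Subtracting 4 column gaps of 20 leaves 185 for 5 columns, so c = 37 pt.
Summing: 222 + 100 = 322 pt.

322 pt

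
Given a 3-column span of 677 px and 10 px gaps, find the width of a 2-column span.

448 px

677 − 2·10 = 657; ÷3 gives c = 219 px.
2 columns plus 1 gap: 438 + 10 = 448 px.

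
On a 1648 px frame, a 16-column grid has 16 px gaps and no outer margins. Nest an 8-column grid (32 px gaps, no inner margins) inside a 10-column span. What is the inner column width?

Subtracting 15 gaps of 16 leaves 1408 for 16 columns, so c = 88 px.
10 columns plus 9 gaps: 880 + 144 = 1024 px.
1024 − 7·32 = 800; ÷8 gives d = 100 px.

100 px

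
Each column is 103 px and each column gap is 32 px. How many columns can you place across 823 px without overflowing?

6 columns

6 columns: 6·103 + 5·32 = 778 px ≤ 823.
7 columns: 913 px > 823. So 6.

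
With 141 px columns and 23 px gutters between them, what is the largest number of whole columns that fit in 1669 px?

10 columns: 10·141 + 9·23 = 1617 px ≤ 1669.
11 columns: 1781 px > 1669. So 10.

10 columns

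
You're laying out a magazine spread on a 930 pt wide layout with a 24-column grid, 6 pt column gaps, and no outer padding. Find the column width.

24 columns + 23 column gaps: 24c + 23·6 = 930.
24c = 930 − 138 = 792, so c = 33 pt.

33 pt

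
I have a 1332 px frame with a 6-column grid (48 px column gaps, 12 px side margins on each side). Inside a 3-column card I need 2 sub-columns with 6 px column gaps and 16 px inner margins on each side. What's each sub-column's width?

296 px

Inside the margins: 1332 − 24 = 1308 px.
6 columns + 5 column gaps: 6c + 5·48 = 1308.
6c = 1308 − 240 = 1068, so c = 178 px.
3 columns plus 2 column gaps: 534 + 96 = 630 px.
Inner content = 630 − 2·16 = 598 px.
2 columns + 1 column gap: 2d + 1·6 = 598.
2d = 598 − 6 = 592, so d = 296 px.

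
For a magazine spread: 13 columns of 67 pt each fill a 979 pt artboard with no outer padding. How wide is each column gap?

9 pt

13 columns take 13·67 = 871 pt; remaining 108 splits into 12 column gaps.
g = 108 / 12 = 9 pt.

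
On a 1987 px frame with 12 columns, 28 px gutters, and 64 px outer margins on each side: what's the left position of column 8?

1164.75 px

Content = 1987 − 2·64 = 1859 px.
1859 − 11·28 = 1551; ÷12 gives c = 129.25 px.
Column 8 starts at margin + 7·(column + gutter) = 64 + 7·157.25 = 1164.75 px.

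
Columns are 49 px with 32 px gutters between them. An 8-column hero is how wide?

616 px

8 columns plus 7 gutters: 392 + 224 = 616 px.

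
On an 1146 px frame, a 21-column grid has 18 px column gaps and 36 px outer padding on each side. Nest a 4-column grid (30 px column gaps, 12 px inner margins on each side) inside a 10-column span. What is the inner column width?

Outer content = 1146 − 2·36 = 1074 px.
21c + 20·18 = 1074 → 21c = 714 → c = 34 px.
10 columns plus 9 column gaps: 340 + 162 = 502 px.
Inner content = 502 − 2·12 = 478 px.
Subtracting 3 column gaps of 30 leaves 388 for 4 columns, so d = 97 px.

97 px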